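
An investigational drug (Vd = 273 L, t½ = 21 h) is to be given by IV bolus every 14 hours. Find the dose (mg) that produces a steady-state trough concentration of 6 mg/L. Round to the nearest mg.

τ/t½ = 14/21 ≈ 0.66667, so f = (1/2)^(14/21) ≈ 0.629961.
Cmin,ss = (D/Vd)·f/(1−f), so D = Cmin,ss·Vd·(1−f)/f.
D = 6 × 273 × (1−f)/f ≈ 6 × 273 × 0.58740 ≈ 962.16 mg.

962 mg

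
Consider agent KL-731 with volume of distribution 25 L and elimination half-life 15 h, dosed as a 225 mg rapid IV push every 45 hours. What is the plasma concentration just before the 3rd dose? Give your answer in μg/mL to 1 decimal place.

f = (1/2)^(τ/t½) = (1/2)^(45/15) ≈ 0.1250.
C₀ = D/Vd = 225/25 ≈ 9.000 μg/mL.
Before the 3rd dose, 2 doses have been given. Superposition: Cmin = C₀·(f + f²).
≈ 9.000 × (0.1250 + 0.0156) ≈ 9.000 × 0.1406 ≈ 1.265 μg/mL.

1.3 μg/mL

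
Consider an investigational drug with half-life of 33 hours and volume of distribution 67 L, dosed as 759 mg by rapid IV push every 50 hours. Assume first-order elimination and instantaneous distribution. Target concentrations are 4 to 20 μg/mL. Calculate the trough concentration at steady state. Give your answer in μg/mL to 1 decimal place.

τ/t½ = 50/33 ≈ 1.5152, so fraction remaining f = (1/2)^(50/33) ≈ 0.3499.
Accumulation ratio R = 1/(1 − f) ≈ 1/0.6501 ≈ 1.5382.
Single-dose peak C₀ = D/Vd = 759/67 ≈ 11.328 μg/mL.
Steady-state peak Cmax,ss = C₀·R ≈ 11.328 × 1.5382 ≈ 17.425 μg/mL.
Steady-state trough Cmin,ss = Cmax,ss·f ≈ 17.425 × 0.3499 ≈ 6.097 μg/mL.
Trough 6.1 μg/mL vs MEC 4 μg/mL: adequate.

6.1 μg/mL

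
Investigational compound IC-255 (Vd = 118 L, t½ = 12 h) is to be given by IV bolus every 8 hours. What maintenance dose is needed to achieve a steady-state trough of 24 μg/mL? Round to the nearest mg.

1664 mg

τ/t½ = 8/12 ≈ 0.66667, so f = (1/2)^(8/12) ≈ 0.629961.
Cmin,ss = (D/Vd)·f/(1−f), so D = Cmin,ss·Vd·(1−f)/f.
D = 24 × 118 × (1−f)/f ≈ 24 × 118 × 0.58740 ≈ 1663.52 mg.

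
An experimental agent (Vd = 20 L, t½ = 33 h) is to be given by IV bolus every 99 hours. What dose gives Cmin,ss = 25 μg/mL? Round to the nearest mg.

τ/t½ = 99/33 ≈ 3, so f = (1/2)^(99/33) ≈ 0.125000.
Cmin,ss = (D/Vd)·f/(1−f), so D = Cmin,ss·Vd·(1−f)/f.
D = 25 × 20 × (1−f)/f ≈ 25 × 20 × 7.00000 ≈ 3500.00 mg.

3500 mg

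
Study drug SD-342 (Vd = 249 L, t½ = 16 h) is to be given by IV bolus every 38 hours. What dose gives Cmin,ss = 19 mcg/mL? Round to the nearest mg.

19810 mg

τ/t½ = 38/16 ≈ 2.375, so f = (1/2)^(38/16) ≈ 0.192776.
Cmin,ss = (D/Vd)·f/(1−f), so D = Cmin,ss·Vd·(1−f)/f.
D = 19 × 249 × (1−f)/f ≈ 19 × 249 × 4.18737 ≈ 19810.45 mg.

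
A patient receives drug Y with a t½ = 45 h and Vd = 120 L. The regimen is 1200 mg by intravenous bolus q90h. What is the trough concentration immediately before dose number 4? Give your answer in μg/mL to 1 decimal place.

f = (1/2)^(τ/t½) = (1/2)^(90/45) ≈ 0.2500.
C₀ = D/Vd = 1200/120 ≈ 10.000 μg/mL.
Before the 4th dose, 3 doses have been given. Superposition: Cmin = C₀·(f + f² + … + f^3).
≈ 10.000 × (0.2500 + 0.0625 + 0.0156) ≈ 10.000 × 0.3281 ≈ 3.281 μg/mL.

3.3 μg/mL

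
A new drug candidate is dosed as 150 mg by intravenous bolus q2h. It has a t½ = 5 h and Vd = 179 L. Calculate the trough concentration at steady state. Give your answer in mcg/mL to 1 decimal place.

2.6 mcg/mL

Over one 2-h interval, 2/5 ≈ 0.4 half-lives elapse, leaving f ≈ 0.7579 of each dose.
Accumulation ratio R = 1/(1 − f) ≈ 1/0.2421 ≈ 4.1305.
Single-dose peak C₀ = D/Vd = 150/179 ≈ 0.838 mcg/mL.
Cmax,ss = C₀/(1 − f) ≈ 0.838/0.2421 ≈ 3.461 mcg/mL.
Steady-state trough Cmin,ss = Cmax,ss·f ≈ 3.461 × 0.7579 ≈ 2.623 mcg/mL.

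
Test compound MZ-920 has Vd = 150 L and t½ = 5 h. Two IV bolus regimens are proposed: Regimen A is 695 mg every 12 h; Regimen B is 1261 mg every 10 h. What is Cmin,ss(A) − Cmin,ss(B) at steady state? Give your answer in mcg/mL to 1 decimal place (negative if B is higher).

Regimen A: f = (1/2)^(12/5) ≈ 0.1895; Cmin,ss = (695/150)·f/(1−f) ≈ 1.083 mcg/mL.
Regimen B: f = (1/2)^(10/5) ≈ 0.2500; Cmin,ss = (1261/150)·f/(1−f) ≈ 2.802 mcg/mL.
Difference ≈ 1.083 − 2.802 ≈ -1.719 mcg/mL.

-1.7 mcg/mL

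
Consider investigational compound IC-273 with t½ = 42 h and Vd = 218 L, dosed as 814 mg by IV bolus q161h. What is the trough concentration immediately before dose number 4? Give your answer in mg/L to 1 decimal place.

f = (1/2)^(τ/t½) = (1/2)^(161/42) ≈ 0.0702.
C₀ = D/Vd = 814/218 ≈ 3.734 mg/L.
Before the 4th dose, 3 doses have been given. Superposition: Cmin = C₀·(f + f² + … + f^3).
≈ 3.734 × (0.0702 + 0.0049 + 0.0003) ≈ 3.734 × 0.0754 ≈ 0.282 mg/L.

0.3 mg/L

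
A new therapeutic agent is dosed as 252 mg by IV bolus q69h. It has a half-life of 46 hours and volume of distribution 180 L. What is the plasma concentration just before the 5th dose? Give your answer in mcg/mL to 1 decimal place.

0.8 mcg/mL

f = (1/2)^(τ/t½) = (1/2)^(69/46) ≈ 0.3536.
C₀ = D/Vd = 252/180 ≈ 1.400 mcg/mL.
Before the 5th dose, 4 doses have been given. Superposition: Cmin = C₀·(f + f² + … + f^4).
≈ 1.400 × (0.3536 + 0.1250 + 0.0442 + 0.0156) ≈ 1.400 × 0.5384 ≈ 0.754 mcg/mL.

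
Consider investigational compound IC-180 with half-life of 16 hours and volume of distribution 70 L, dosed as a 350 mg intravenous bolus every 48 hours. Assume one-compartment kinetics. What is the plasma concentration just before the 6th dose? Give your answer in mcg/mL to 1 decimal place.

0.7 mcg/mL

f = (1/2)^(τ/t½) = (1/2)^(48/16) ≈ 0.1250.
C₀ = D/Vd = 350/70 ≈ 5.000 mcg/mL.
Before the 6th dose, 5 doses have been given. Superposition: Cmin = C₀·(f + f² + … + f^5).
≈ 5.000 × (0.1250 + 0.0156 + 0.0020 + 0.0002 + 0.0000) ≈ 5.000 × 0.1428 ≈ 0.714 mcg/mL.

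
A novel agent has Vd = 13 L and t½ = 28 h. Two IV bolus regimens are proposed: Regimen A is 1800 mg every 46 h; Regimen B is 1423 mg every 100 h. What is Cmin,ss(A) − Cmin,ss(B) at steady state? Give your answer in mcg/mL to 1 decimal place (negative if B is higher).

Regimen A: f = (1/2)^(46/28) ≈ 0.3202; Cmin,ss = (1800/13)·f/(1−f) ≈ 65.218 mcg/mL.
Regimen B: f = (1/2)^(100/28) ≈ 0.0841; Cmin,ss = (1423/13)·f/(1−f) ≈ 10.051 mcg/mL.
Difference ≈ 65.218 − 10.051 ≈ 55.167 mcg/mL.

55.2 mcg/mL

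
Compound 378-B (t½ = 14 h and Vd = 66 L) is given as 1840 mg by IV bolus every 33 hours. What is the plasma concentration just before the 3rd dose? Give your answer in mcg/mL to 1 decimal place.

6.5 mcg/mL

f = (1/2)^(τ/t½) = (1/2)^(33/14) ≈ 0.1952.
C₀ = D/Vd = 1840/66 ≈ 27.879 mcg/mL.
Before the 3rd dose, 2 doses have been given. Superposition: Cmin = C₀·(f + f²).
≈ 27.879 × (0.1952 + 0.0381) ≈ 27.879 × 0.2333 ≈ 6.504 mcg/mL.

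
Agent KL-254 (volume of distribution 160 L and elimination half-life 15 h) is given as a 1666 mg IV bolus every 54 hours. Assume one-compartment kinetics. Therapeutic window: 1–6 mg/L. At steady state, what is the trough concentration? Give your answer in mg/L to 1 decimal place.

τ/t½ = 54/15 ≈ 3.6, so fraction remaining f = (1/2)^(54/15) ≈ 0.0825.
Accumulation ratio R = 1/(1 − f) ≈ 1/0.9175 ≈ 1.0899.
Each bolus raises the concentration by D/Vd = 1666/160 ≈ 10.412 mg/L.
Cmax,ss = C₀/(1 − f) ≈ 10.412/0.9175 ≈ 11.348 mg/L.
One interval later, Cmin,ss = Cmax,ss·e^(−kτ) ≈ 11.348 × 0.0825 ≈ 0.936 mg/L.
Trough 0.9 mg/L vs MEC 1 mg/L: subtherapeutic.

0.9 mg/L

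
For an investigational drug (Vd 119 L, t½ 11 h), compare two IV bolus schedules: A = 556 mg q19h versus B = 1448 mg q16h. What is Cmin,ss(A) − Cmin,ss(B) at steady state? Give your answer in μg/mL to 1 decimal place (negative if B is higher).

Regimen A: f = (1/2)^(19/11) ≈ 0.3020; Cmin,ss = (556/119)·f/(1−f) ≈ 2.022 μg/mL.
Regimen B: f = (1/2)^(16/11) ≈ 0.3649; Cmin,ss = (1448/119)·f/(1−f) ≈ 6.991 μg/mL.
Difference ≈ 2.022 − 6.991 ≈ -4.969 μg/mL.

-5.0 μg/mL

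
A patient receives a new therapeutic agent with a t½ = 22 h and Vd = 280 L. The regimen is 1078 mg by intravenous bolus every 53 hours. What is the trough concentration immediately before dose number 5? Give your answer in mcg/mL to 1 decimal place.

0.9 mcg/mL

f = (1/2)^(τ/t½) = (1/2)^(53/22) ≈ 0.1883.
C₀ = D/Vd = 1078/280 ≈ 3.850 mcg/mL.
Before the 5th dose, 4 doses have been given. Superposition: Cmin = C₀·(f + f² + … + f^4).
≈ 3.850 × (0.1883 + 0.0355 + 0.0067 + 0.0013) ≈ 3.850 × 0.2318 ≈ 0.892 mcg/mL.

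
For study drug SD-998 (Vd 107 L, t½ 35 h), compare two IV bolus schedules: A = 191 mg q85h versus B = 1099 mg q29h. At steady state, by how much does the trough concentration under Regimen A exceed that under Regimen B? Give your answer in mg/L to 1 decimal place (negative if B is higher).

-12.8 mg/L

Regimen A: f = (1/2)^(85/35) ≈ 0.1857; Cmin,ss = (191/107)·f/(1−f) ≈ 0.407 mg/L.
Regimen B: f = (1/2)^(29/35) ≈ 0.5631; Cmin,ss = (1099/107)·f/(1−f) ≈ 13.238 mg/L.
Difference ≈ 0.407 − 13.238 ≈ -12.831 mg/L.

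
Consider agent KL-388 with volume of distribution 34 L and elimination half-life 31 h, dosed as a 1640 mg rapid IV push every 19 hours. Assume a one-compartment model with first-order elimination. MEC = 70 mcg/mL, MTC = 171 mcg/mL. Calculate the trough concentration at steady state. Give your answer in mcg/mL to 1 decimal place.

k = ln2/t½ = ln2/31 ≈ 0.022360 h⁻¹; fraction remaining f = e^(−kτ) = e^(−0.022360×19) ≈ 0.6539.
At steady state, accumulation factor R = 1/(1 − e^(−kτ)) ≈ 2.8893.
Single-dose peak C₀ = D/Vd = 1640/34 ≈ 48.235 mcg/mL.
Steady-state peak Cmax,ss = C₀·R ≈ 48.235 × 2.8893 ≈ 139.365 mcg/mL.
Steady-state trough Cmin,ss = Cmax,ss·f ≈ 139.365 × 0.6539 ≈ 91.131 mcg/mL.
Trough 91.1 mcg/mL vs MEC 70 mcg/mL: adequate.

91.1 mcg/mL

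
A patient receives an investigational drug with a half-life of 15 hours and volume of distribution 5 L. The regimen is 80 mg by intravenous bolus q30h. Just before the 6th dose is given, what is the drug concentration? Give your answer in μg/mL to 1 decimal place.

f = (1/2)^(τ/t½) = (1/2)^(30/15) ≈ 0.2500.
C₀ = D/Vd = 80/5 ≈ 16.000 μg/mL.
Before the 6th dose, 5 doses have been given. Superposition: Cmin = C₀·(f + f² + … + f^5).
≈ 16.000 × (0.2500 + 0.0625 + 0.0156 + 0.0039 + 0.0010) ≈ 16.000 × 0.3330 ≈ 5.328 μg/mL.

5.3 μg/mL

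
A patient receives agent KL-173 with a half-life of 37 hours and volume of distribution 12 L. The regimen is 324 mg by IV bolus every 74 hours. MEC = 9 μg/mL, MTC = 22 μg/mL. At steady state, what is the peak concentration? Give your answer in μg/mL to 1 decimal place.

36.0 μg/mL

The dosing interval is 2 half-lives, so f = 2^(−2) = 0.25.
At steady state, R = 1/(1 − 0.25) = 4/3.
Single-dose peak C₀ = D/Vd = 324/12 = 27 μg/mL.
Steady-state peak Cmax,ss = C₀·R = 27 × 4/3 ≈ 36.000 μg/mL.
Peak 36.0 μg/mL vs MTC 22 μg/mL: exceeds toxic threshold.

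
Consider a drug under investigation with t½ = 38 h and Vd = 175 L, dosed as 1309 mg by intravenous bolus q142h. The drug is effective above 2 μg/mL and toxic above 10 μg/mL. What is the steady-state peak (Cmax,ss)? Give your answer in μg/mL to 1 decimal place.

τ/t½ = 142/38 ≈ 3.7368, so fraction remaining f = (1/2)^(142/38) ≈ 0.0750.
Accumulation ratio R = 1/(1 − f) ≈ 1/0.9250 ≈ 1.0811.
Each bolus raises the concentration by D/Vd = 1309/175 ≈ 7.480 μg/mL.
Steady-state peak Cmax,ss = C₀·R ≈ 7.480 × 1.0811 ≈ 8.087 μg/mL.
Peak 8.1 μg/mL vs MTC 10 μg/mL: below toxic threshold.

8.1 μg/mL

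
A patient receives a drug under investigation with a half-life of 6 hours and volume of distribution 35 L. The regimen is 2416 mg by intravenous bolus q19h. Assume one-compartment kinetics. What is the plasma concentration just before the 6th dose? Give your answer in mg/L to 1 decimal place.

8.7 mg/L

f = (1/2)^(τ/t½) = (1/2)^(19/6) ≈ 0.1114.
C₀ = D/Vd = 2416/35 ≈ 69.029 mg/L.
Before the 6th dose, 5 doses have been given. Superposition: Cmin = C₀·(f + f² + … + f^5).
≈ 69.029 × (0.1114 + 0.0124 + 0.0014 + 0.0002 + 0.0000) ≈ 69.029 × 0.1254 ≈ 8.656 mg/L.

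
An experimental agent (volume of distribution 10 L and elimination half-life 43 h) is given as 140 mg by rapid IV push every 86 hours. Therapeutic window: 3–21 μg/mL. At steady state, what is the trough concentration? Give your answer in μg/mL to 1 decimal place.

4.7 μg/mL

The dosing interval is 2 half-lives, so f = 2^(−2) = 0.25.
At steady state, R = 1/(1 − 0.25) = 4/3.
Single-dose peak C₀ = D/Vd = 140/10 = 14 μg/mL.
Steady-state peak Cmax,ss = C₀·R = 14 × 4/3 ≈ 18.667 μg/mL.
Steady-state trough Cmin,ss = Cmax,ss·f ≈ 18.667 × 0.25 ≈ 4.667 μg/mL.
Trough 4.7 μg/mL vs MEC 3 μg/mL: adequate.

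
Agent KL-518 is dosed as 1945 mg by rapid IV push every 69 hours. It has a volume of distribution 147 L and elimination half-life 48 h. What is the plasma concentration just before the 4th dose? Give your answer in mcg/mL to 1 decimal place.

f = (1/2)^(τ/t½) = (1/2)^(69/48) ≈ 0.3692.
C₀ = D/Vd = 1945/147 ≈ 13.231 mcg/mL.
Before the 4th dose, 3 doses have been given. Superposition: Cmin = C₀·(f + f² + … + f^3).
≈ 13.231 × (0.3692 + 0.1363 + 0.0503) ≈ 13.231 × 0.5558 ≈ 7.354 mcg/mL.

7.4 mcg/mL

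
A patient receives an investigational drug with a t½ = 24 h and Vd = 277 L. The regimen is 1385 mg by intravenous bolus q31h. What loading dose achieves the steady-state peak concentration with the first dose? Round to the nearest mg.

2341 mg

f = (1/2)^(31/24) ≈ 0.408479; accumulation ratio R = 1/(1−f) ≈ 1.69056.
Loading dose to hit Cmax,ss on first dose: D_load = D_maint·R ≈ 1385 × 1.69056 ≈ 2341.43 mg.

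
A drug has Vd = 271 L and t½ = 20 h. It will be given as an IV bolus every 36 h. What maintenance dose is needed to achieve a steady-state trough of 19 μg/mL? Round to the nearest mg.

τ/t½ = 36/20 ≈ 1.8, so f = (1/2)^(36/20) ≈ 0.287175.
Cmin,ss = (D/Vd)·f/(1−f), so D = Cmin,ss·Vd·(1−f)/f.
D = 19 × 271 × (1−f)/f ≈ 19 × 271 × 2.48220 ≈ 12780.85 mg.

12781 mg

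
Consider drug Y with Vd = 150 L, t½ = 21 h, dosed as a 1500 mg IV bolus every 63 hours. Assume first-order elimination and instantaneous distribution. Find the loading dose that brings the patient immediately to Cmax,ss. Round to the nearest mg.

f = (1/2)^(63/21) ≈ 0.125000; accumulation ratio R = 1/(1−f) ≈ 1.14286.
Loading dose to hit Cmax,ss on first dose: D_load = D_maint·R ≈ 1500 × 1.14286 ≈ 1714.29 mg.

1714 mg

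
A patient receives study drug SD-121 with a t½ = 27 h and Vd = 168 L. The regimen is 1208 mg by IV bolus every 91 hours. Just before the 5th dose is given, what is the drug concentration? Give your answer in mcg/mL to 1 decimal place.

0.8 mcg/mL

f = (1/2)^(τ/t½) = (1/2)^(91/27) ≈ 0.0967.
C₀ = D/Vd = 1208/168 ≈ 7.190 mcg/mL.
Before the 5th dose, 4 doses have been given. Superposition: Cmin = C₀·(f + f² + … + f^4).
≈ 7.190 × (0.0967 + 0.0094 + 0.0009 + 0.0001) ≈ 7.190 × 0.1071 ≈ 0.770 mcg/mL.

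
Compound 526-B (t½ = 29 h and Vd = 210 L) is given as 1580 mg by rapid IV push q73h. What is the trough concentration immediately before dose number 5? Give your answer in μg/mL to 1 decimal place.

1.6 μg/mL

f = (1/2)^(τ/t½) = (1/2)^(73/29) ≈ 0.1747.
C₀ = D/Vd = 1580/210 ≈ 7.524 μg/mL.
Before the 5th dose, 4 doses have been given. Superposition: Cmin = C₀·(f + f² + … + f^4).
≈ 7.524 × (0.1747 + 0.0305 + 0.0053 + 0.0009) ≈ 7.524 × 0.2114 ≈ 1.591 μg/mL.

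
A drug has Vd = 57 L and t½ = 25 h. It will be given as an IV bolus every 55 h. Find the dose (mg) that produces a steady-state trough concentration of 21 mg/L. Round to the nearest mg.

4303 mg

τ/t½ = 55/25 ≈ 2.2, so f = (1/2)^(55/25) ≈ 0.217638.
Cmin,ss = (D/Vd)·f/(1−f), so D = Cmin,ss·Vd·(1−f)/f.
D = 21 × 57 × (1−f)/f ≈ 21 × 57 × 3.59479 ≈ 4302.96 mg.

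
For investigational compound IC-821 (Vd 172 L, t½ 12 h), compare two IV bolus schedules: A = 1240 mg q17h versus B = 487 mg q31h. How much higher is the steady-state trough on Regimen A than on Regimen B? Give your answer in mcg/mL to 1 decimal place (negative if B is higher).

3.8 mcg/mL

Regimen A: f = (1/2)^(17/12) ≈ 0.3746; Cmin,ss = (1240/172)·f/(1−f) ≈ 4.318 mcg/mL.
Regimen B: f = (1/2)^(31/12) ≈ 0.1669; Cmin,ss = (487/172)·f/(1−f) ≈ 0.567 mcg/mL.
Difference ≈ 4.318 − 0.567 ≈ 3.751 mcg/mL.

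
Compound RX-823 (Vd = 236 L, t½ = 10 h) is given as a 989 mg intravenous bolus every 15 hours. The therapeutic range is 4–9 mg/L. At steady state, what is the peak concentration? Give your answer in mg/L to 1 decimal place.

Over one 15-h interval, 15/10 ≈ 1.5 half-lives elapse, leaving f ≈ 0.3536 of each dose.
Accumulation ratio R = 1/(1 − f) ≈ 1/0.6464 ≈ 1.5470.
Each bolus raises the concentration by D/Vd = 989/236 ≈ 4.191 mg/L.
Steady-state peak Cmax,ss = C₀·R ≈ 4.191 × 1.5470 ≈ 6.483 mg/L.
Peak 6.5 mg/L vs MTC 9 mg/L: below toxic threshold.

6.5 mg/L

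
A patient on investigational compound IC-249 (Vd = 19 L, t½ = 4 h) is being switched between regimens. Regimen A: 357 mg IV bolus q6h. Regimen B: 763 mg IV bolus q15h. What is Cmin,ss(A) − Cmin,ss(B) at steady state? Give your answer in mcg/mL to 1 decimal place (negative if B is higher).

7.1 mcg/mL

Regimen A: f = (1/2)^(6/4) ≈ 0.3536; Cmin,ss = (357/19)·f/(1−f) ≈ 10.278 mcg/mL.
Regimen B: f = (1/2)^(15/4) ≈ 0.0743; Cmin,ss = (763/19)·f/(1−f) ≈ 3.223 mcg/mL.
Difference ≈ 10.278 − 3.223 ≈ 7.055 mcg/mL.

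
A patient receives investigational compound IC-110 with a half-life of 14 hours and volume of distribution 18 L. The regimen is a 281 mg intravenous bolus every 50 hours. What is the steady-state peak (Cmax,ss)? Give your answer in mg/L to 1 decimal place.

τ/t½ = 50/14 ≈ 3.5714, so fraction remaining f = (1/2)^(50/14) ≈ 0.0841.
Accumulation ratio R = 1/(1 − f) ≈ 1/0.9159 ≈ 1.0918.
Single-dose peak C₀ = D/Vd = 281/18 ≈ 15.611 mg/L.
Steady-state peak Cmax,ss = C₀·R ≈ 15.611 × 1.0918 ≈ 17.044 mg/L.

17.0 mg/L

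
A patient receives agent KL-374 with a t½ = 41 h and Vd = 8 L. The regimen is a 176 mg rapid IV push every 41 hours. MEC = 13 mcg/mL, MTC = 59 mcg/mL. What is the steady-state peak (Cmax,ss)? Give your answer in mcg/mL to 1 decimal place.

44.0 mcg/mL

The dosing interval is 1 half-life, so f = 2^(−1) = 0.5.
At steady state, R = 1/(1 − 0.5) = 2/1.
Single-dose peak C₀ = D/Vd = 176/8 = 22 mcg/mL.
Steady-state peak Cmax,ss = C₀·R = 22 × 2/1 ≈ 44.000 mcg/mL.
Peak 44.0 mcg/mL vs MTC 59 mcg/mL: below toxic threshold.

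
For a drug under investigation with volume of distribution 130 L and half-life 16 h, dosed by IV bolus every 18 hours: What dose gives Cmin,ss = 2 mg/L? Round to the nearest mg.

τ/t½ = 18/16 ≈ 1.125, so f = (1/2)^(18/16) ≈ 0.458502.
Cmin,ss = (D/Vd)·f/(1−f), so D = Cmin,ss·Vd·(1−f)/f.
D = 2 × 130 × (1−f)/f ≈ 2 × 130 × 1.18102 ≈ 307.07 mg.

307 mg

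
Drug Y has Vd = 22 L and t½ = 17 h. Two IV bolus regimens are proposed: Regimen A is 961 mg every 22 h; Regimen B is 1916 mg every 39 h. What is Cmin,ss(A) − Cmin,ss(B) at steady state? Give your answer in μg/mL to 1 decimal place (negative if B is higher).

7.8 μg/mL

Regimen A: f = (1/2)^(22/17) ≈ 0.4078; Cmin,ss = (961/22)·f/(1−f) ≈ 30.080 μg/mL.
Regimen B: f = (1/2)^(39/17) ≈ 0.2039; Cmin,ss = (1916/22)·f/(1−f) ≈ 22.306 μg/mL.
Difference ≈ 30.080 − 22.306 ≈ 7.774 μg/mL.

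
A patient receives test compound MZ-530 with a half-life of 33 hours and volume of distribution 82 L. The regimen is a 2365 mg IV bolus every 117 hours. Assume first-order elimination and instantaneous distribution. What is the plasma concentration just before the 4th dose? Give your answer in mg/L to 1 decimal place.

f = (1/2)^(τ/t½) = (1/2)^(117/33) ≈ 0.0856.
C₀ = D/Vd = 2365/82 ≈ 28.841 mg/L.
Before the 4th dose, 3 doses have been given. Superposition: Cmin = C₀·(f + f² + … + f^3).
≈ 28.841 × (0.0856 + 0.0073 + 0.0006) ≈ 28.841 × 0.0935 ≈ 2.697 mg/L.

2.7 mg/L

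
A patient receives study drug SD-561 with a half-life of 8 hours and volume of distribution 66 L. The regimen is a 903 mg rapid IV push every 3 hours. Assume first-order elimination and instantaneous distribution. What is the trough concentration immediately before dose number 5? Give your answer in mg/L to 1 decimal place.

29.8 mg/L

f = (1/2)^(τ/t½) = (1/2)^(3/8) ≈ 0.7711.
C₀ = D/Vd = 903/66 ≈ 13.682 mg/L.
Before the 5th dose, 4 doses have been given. Superposition: Cmin = C₀·(f + f² + … + f^4).
≈ 13.682 × (0.7711 + 0.5946 + 0.4585 + 0.3535) ≈ 13.682 × 2.1777 ≈ 29.795 mg/L.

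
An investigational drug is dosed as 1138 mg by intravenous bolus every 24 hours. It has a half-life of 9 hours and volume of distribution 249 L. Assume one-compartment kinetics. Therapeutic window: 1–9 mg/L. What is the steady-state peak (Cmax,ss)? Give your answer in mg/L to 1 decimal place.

τ/t½ = 24/9 ≈ 2.6667, so fraction remaining f = (1/2)^(24/9) ≈ 0.1575.
At steady state, accumulation factor R = 1/(1 − e^(−kτ)) ≈ 1.1869.
Single-dose peak C₀ = D/Vd = 1138/249 ≈ 4.570 mg/L.
Cmax,ss = C₀/(1 − f) ≈ 4.570/0.8425 ≈ 5.424 mg/L.
Peak 5.4 mg/L vs MTC 9 mg/L: below toxic threshold.

5.4 mg/L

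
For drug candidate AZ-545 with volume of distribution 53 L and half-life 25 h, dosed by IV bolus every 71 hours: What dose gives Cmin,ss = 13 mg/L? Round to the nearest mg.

τ/t½ = 71/25 ≈ 2.84, so f = (1/2)^(71/25) ≈ 0.139661.
Cmin,ss = (D/Vd)·f/(1−f), so D = Cmin,ss·Vd·(1−f)/f.
D = 13 × 53 × (1−f)/f ≈ 13 × 53 × 6.16020 ≈ 4244.38 mg.

4244 mg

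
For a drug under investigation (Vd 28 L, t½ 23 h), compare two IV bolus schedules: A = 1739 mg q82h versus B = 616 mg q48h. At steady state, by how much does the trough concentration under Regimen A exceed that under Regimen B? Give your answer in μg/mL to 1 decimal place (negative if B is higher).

-1.0 μg/mL

Regimen A: f = (1/2)^(82/23) ≈ 0.0845; Cmin,ss = (1739/28)·f/(1−f) ≈ 5.732 μg/mL.
Regimen B: f = (1/2)^(48/23) ≈ 0.2354; Cmin,ss = (616/28)·f/(1−f) ≈ 6.773 μg/mL.
Difference ≈ 5.732 − 6.773 ≈ -1.041 μg/mL.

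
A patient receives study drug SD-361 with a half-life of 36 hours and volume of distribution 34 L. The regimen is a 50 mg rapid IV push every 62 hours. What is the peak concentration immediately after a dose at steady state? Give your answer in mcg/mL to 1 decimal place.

2.1 mcg/mL

τ/t½ = 62/36 ≈ 1.7222, so fraction remaining f = (1/2)^(62/36) ≈ 0.3031.
Accumulation ratio R = 1/(1 − f) ≈ 1/0.6969 ≈ 1.4349.
Each bolus raises the concentration by D/Vd = 50/34 ≈ 1.471 mcg/mL.
Steady-state peak Cmax,ss = C₀·R ≈ 1.471 × 1.4349 ≈ 2.111 mcg/mL.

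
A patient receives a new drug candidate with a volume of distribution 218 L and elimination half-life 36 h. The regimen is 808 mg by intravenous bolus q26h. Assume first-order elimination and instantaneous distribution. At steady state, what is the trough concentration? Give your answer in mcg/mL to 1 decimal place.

Over one 26-h interval, 26/36 ≈ 0.72222 half-lives elapse, leaving f ≈ 0.6062 of each dose.
Single-dose peak C₀ = D/Vd = 808/218 ≈ 3.706 mcg/mL.
Steady-state trough Cmin,ss = C₀·f/(1−f) ≈ 3.706 × 0.6062/0.3938 ≈ 5.705 mcg/mL.

5.7 mcg/mL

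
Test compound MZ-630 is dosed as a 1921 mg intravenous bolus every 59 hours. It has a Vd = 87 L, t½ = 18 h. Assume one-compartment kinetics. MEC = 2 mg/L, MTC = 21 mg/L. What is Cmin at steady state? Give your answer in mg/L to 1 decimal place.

2.5 mg/L

Over one 59-h interval, 59/18 ≈ 3.2778 half-lives elapse, leaving f ≈ 0.1031 of each dose.
Accumulation ratio R = 1/(1 − f) ≈ 1/0.8969 ≈ 1.1150.
Each bolus raises the concentration by D/Vd = 1921/87 ≈ 22.080 mg/L.
Cmax,ss = C₀/(1 − f) ≈ 22.080/0.8969 ≈ 24.618 mg/L.
Steady-state trough Cmin,ss = Cmax,ss·f ≈ 24.618 × 0.1031 ≈ 2.538 mg/L.
Trough 2.5 mg/L vs MEC 2 mg/L: adequate.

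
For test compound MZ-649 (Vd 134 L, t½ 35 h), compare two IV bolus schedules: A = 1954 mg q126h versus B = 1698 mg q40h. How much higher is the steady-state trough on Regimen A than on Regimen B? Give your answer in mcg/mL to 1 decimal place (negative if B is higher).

Regimen A: f = (1/2)^(126/35) ≈ 0.0825; Cmin,ss = (1954/134)·f/(1−f) ≈ 1.311 mcg/mL.
Regimen B: f = (1/2)^(40/35) ≈ 0.4529; Cmin,ss = (1698/134)·f/(1−f) ≈ 10.490 mcg/mL.
Difference ≈ 1.311 − 10.490 ≈ -9.179 mcg/mL.

-9.2 mcg/mL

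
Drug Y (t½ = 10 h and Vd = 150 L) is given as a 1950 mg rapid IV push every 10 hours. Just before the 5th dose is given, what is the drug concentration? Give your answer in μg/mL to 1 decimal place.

f = (1/2)^(τ/t½) = (1/2)^(10/10) ≈ 0.5000.
C₀ = D/Vd = 1950/150 ≈ 13.000 μg/mL.
Before the 5th dose, 4 doses have been given. Superposition: Cmin = C₀·(f + f² + … + f^4).
≈ 13.000 × (0.5000 + 0.2500 + 0.1250 + 0.0625) ≈ 13.000 × 0.9375 ≈ 12.188 μg/mL.

12.2 μg/mL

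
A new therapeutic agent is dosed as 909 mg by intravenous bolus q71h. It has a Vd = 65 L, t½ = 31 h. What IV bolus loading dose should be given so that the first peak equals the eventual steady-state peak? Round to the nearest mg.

1143 mg

f = (1/2)^(71/31) ≈ 0.204430; accumulation ratio R = 1/(1−f) ≈ 1.25696.
Loading dose to hit Cmax,ss on first dose: D_load = D_maint·R ≈ 909 × 1.25696 ≈ 1142.58 mg.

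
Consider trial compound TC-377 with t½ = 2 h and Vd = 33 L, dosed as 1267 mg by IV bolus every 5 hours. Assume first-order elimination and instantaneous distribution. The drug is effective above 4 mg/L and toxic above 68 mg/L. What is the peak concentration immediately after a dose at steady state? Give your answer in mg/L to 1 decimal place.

Over one 5-h interval, 5/2 ≈ 2.5 half-lives elapse, leaving f ≈ 0.1768 of each dose.
Accumulation ratio R = 1/(1 − f) ≈ 1/0.8232 ≈ 1.2148.
Each bolus raises the concentration by D/Vd = 1267/33 ≈ 38.394 mg/L.
Cmax,ss = C₀/(1 − f) ≈ 38.394/0.8232 ≈ 46.640 mg/L.
Peak 46.6 mg/L vs MTC 68 mg/L: below toxic threshold.

46.6 mg/L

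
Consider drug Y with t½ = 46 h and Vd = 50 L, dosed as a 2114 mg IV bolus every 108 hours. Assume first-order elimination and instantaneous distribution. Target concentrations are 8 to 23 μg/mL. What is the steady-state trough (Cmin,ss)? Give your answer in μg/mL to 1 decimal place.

Over one 108-h interval, 108/46 ≈ 2.3478 half-lives elapse, leaving f ≈ 0.1964 of each dose.
Single-dose peak C₀ = D/Vd = 2114/50 ≈ 42.280 μg/mL.
Steady-state trough Cmin,ss = C₀·f/(1−f) ≈ 42.280 × 0.1964/0.8036 ≈ 10.333 μg/mL.
Trough 10.3 μg/mL vs MEC 8 μg/mL: adequate.

10.3 μg/mL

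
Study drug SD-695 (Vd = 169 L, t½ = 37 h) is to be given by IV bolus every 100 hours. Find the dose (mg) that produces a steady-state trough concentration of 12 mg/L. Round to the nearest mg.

τ/t½ = 100/37 ≈ 2.7027, so f = (1/2)^(100/37) ≈ 0.153605.
Cmin,ss = (D/Vd)·f/(1−f), so D = Cmin,ss·Vd·(1−f)/f.
D = 12 × 169 × (1−f)/f ≈ 12 × 169 × 5.51020 ≈ 11174.69 mg.

11175 mg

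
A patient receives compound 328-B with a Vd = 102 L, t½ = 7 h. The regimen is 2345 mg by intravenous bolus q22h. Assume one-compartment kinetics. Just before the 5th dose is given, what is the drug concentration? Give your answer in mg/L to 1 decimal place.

f = (1/2)^(τ/t½) = (1/2)^(22/7) ≈ 0.1132.
C₀ = D/Vd = 2345/102 ≈ 22.990 mg/L.
Before the 5th dose, 4 doses have been given. Superposition: Cmin = C₀·(f + f² + … + f^4).
≈ 22.990 × (0.1132 + 0.0128 + 0.0015 + 0.0002) ≈ 22.990 × 0.1277 ≈ 2.936 mg/L.

2.9 mg/L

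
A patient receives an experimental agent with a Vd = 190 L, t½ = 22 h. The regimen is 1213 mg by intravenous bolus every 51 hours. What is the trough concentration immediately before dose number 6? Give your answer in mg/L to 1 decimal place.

f = (1/2)^(τ/t½) = (1/2)^(51/22) ≈ 0.2005.
C₀ = D/Vd = 1213/190 ≈ 6.384 mg/L.
Before the 6th dose, 5 doses have been given. Superposition: Cmin = C₀·(f + f² + … + f^5).
≈ 6.384 × (0.2005 + 0.0402 + 0.0081 + 0.0016 + 0.0003) ≈ 6.384 × 0.2507 ≈ 1.600 mg/L.

1.6 mg/L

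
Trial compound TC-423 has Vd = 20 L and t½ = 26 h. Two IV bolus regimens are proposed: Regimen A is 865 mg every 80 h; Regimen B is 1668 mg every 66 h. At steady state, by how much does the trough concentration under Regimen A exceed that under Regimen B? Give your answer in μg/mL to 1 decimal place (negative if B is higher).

Regimen A: f = (1/2)^(80/26) ≈ 0.1185; Cmin,ss = (865/20)·f/(1−f) ≈ 5.814 μg/mL.
Regimen B: f = (1/2)^(66/26) ≈ 0.1721; Cmin,ss = (1668/20)·f/(1−f) ≈ 17.337 μg/mL.
Difference ≈ 5.814 − 17.337 ≈ -11.523 μg/mL.

-11.5 μg/mL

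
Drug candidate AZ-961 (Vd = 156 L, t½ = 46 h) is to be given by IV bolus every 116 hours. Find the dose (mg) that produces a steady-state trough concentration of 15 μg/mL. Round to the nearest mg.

11098 mg

τ/t½ = 116/46 ≈ 2.5217, so f = (1/2)^(116/46) ≈ 0.174133.
Cmin,ss = (D/Vd)·f/(1−f), so D = Cmin,ss·Vd·(1−f)/f.
D = 15 × 156 × (1−f)/f ≈ 15 × 156 × 4.74274 ≈ 11098.01 mg.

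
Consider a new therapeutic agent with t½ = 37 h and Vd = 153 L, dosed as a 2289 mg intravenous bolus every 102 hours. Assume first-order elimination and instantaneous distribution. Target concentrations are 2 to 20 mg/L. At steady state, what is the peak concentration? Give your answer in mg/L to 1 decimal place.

Over one 102-h interval, 102/37 ≈ 2.7568 half-lives elapse, leaving f ≈ 0.1480 of each dose.
Accumulation ratio R = 1/(1 − f) ≈ 1/0.8520 ≈ 1.1737.
Each bolus raises the concentration by D/Vd = 2289/153 ≈ 14.961 mg/L.
Steady-state peak Cmax,ss = C₀·R ≈ 14.961 × 1.1737 ≈ 17.560 mg/L.
Peak 17.6 mg/L vs MTC 20 mg/L: below toxic threshold.

17.6 mg/L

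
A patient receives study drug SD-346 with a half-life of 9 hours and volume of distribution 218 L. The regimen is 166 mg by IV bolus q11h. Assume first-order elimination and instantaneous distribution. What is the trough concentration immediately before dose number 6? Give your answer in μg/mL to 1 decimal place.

f = (1/2)^(τ/t½) = (1/2)^(11/9) ≈ 0.4286.
C₀ = D/Vd = 166/218 ≈ 0.761 μg/mL.
Before the 6th dose, 5 doses have been given. Superposition: Cmin = C₀·(f + f² + … + f^5).
≈ 0.761 × (0.4286 + 0.1837 + 0.0787 + 0.0337 + 0.0145) ≈ 0.761 × 0.7392 ≈ 0.563 μg/mL.

0.6 μg/mL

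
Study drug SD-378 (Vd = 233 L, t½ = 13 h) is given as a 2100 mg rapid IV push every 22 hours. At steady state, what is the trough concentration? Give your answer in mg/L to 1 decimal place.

τ/t½ = 22/13 ≈ 1.6923, so fraction remaining f = (1/2)^(22/13) ≈ 0.3094.
Each bolus raises the concentration by D/Vd = 2100/233 ≈ 9.013 mg/L.
Steady-state trough Cmin,ss = C₀·f/(1−f) ≈ 9.013 × 0.3094/0.6906 ≈ 4.038 mg/L.

4.0 mg/L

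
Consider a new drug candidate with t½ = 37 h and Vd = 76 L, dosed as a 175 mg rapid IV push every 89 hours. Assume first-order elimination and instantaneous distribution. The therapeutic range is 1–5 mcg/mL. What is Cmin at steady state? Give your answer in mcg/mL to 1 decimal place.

k = ln2/t½ = ln2/37 ≈ 0.018734 h⁻¹; fraction remaining f = e^(−kτ) = e^(−0.018734×89) ≈ 0.1888.
Each bolus raises the concentration by D/Vd = 175/76 ≈ 2.303 mcg/mL.
Steady-state trough Cmin,ss = C₀·f/(1−f) ≈ 2.303 × 0.1888/0.8112 ≈ 0.536 mcg/mL.
Trough 0.5 mcg/mL vs MEC 1 mcg/mL: subtherapeutic.

0.5 mcg/mL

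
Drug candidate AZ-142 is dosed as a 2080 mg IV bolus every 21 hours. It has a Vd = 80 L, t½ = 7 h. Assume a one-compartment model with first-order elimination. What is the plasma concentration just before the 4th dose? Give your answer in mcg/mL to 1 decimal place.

3.7 mcg/mL

f = (1/2)^(τ/t½) = (1/2)^(21/7) ≈ 0.1250.
C₀ = D/Vd = 2080/80 ≈ 26.000 mcg/mL.
Before the 4th dose, 3 doses have been given. Superposition: Cmin = C₀·(f + f² + … + f^3).
≈ 26.000 × (0.1250 + 0.0156 + 0.0020) ≈ 26.000 × 0.1426 ≈ 3.708 mcg/mL.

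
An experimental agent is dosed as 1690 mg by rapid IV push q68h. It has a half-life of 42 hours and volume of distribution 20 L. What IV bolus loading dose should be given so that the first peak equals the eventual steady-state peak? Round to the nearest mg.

f = (1/2)^(68/42) ≈ 0.325550; accumulation ratio R = 1/(1−f) ≈ 1.48269.
Loading dose to hit Cmax,ss on first dose: D_load = D_maint·R ≈ 1690 × 1.48269 ≈ 2505.75 mg.

2506 mg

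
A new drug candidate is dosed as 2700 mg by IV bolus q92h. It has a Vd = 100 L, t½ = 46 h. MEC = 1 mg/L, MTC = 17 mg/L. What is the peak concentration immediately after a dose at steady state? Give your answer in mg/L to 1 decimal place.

36.0 mg/L

The dosing interval is 2 half-lives, so f = 2^(−2) = 0.25.
At steady state, R = 1/(1 − 0.25) = 4/3.
Single-dose peak C₀ = D/Vd = 2700/100 = 27 mg/L.
Steady-state peak Cmax,ss = C₀·R = 27 × 4/3 ≈ 36.000 mg/L.
Peak 36.0 mg/L vs MTC 17 mg/L: exceeds toxic threshold.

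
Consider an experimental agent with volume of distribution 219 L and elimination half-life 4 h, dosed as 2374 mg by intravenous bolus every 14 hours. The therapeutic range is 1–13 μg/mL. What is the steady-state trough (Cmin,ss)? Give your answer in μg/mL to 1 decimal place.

1.1 μg/mL

k = ln2/t½ = ln2/4 ≈ 0.173287 h⁻¹; fraction remaining f = e^(−kτ) = e^(−0.173287×14) ≈ 0.0884.
Accumulation ratio R = 1/(1 − f) ≈ 1/0.9116 ≈ 1.0970.
Single-dose peak C₀ = D/Vd = 2374/219 ≈ 10.840 μg/mL.
Cmax,ss = C₀/(1 − f) ≈ 10.840/0.9116 ≈ 11.891 μg/mL.
Steady-state trough Cmin,ss = Cmax,ss·f ≈ 11.891 × 0.0884 ≈ 1.051 μg/mL.
Trough 1.1 μg/mL vs MEC 1 μg/mL: adequate.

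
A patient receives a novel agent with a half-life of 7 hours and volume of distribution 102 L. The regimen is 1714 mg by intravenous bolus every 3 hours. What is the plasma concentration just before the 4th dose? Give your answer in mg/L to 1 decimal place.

28.7 mg/L

f = (1/2)^(τ/t½) = (1/2)^(3/7) ≈ 0.7430.
C₀ = D/Vd = 1714/102 ≈ 16.804 mg/L.
Before the 4th dose, 3 doses have been given. Superposition: Cmin = C₀·(f + f² + … + f^3).
≈ 16.804 × (0.7430 + 0.5520 + 0.4102) ≈ 16.804 × 1.7052 ≈ 28.654 mg/L.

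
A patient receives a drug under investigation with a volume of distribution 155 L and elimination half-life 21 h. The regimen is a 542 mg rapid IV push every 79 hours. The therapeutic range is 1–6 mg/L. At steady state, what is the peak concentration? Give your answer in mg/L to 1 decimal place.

3.8 mg/L

Over one 79-h interval, 79/21 ≈ 3.7619 half-lives elapse, leaving f ≈ 0.0737 of each dose.
Accumulation ratio R = 1/(1 − f) ≈ 1/0.9263 ≈ 1.0796.
Single-dose peak C₀ = D/Vd = 542/155 ≈ 3.497 mg/L.
Steady-state peak Cmax,ss = C₀·R ≈ 3.497 × 1.0796 ≈ 3.775 mg/L.
Peak 3.8 mg/L vs MTC 6 mg/L: below toxic threshold.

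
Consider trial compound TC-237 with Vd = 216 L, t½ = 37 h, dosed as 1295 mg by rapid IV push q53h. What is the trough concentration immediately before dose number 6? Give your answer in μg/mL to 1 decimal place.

f = (1/2)^(τ/t½) = (1/2)^(53/37) ≈ 0.3705.
C₀ = D/Vd = 1295/216 ≈ 5.995 μg/mL.
Before the 6th dose, 5 doses have been given. Superposition: Cmin = C₀·(f + f² + … + f^5).
≈ 5.995 × (0.3705 + 0.1373 + 0.0509 + 0.0188 + 0.0070) ≈ 5.995 × 0.5845 ≈ 3.504 μg/mL.

3.5 μg/mL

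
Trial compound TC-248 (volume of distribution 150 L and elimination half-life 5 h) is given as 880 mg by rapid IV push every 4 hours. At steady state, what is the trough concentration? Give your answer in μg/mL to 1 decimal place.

7.9 μg/mL

τ/t½ = 4/5 ≈ 0.8, so fraction remaining f = (1/2)^(4/5) ≈ 0.5743.
Accumulation ratio R = 1/(1 − f) ≈ 1/0.4257 ≈ 2.3491.
Each bolus raises the concentration by D/Vd = 880/150 ≈ 5.867 μg/mL.
Cmax,ss = C₀/(1 − f) ≈ 5.867/0.4257 ≈ 13.782 μg/mL.
Steady-state trough Cmin,ss = Cmax,ss·f ≈ 13.782 × 0.5743 ≈ 7.915 μg/mL.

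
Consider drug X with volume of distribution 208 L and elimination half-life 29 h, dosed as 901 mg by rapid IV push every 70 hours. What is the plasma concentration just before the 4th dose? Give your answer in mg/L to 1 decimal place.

1.0 mg/L

f = (1/2)^(τ/t½) = (1/2)^(70/29) ≈ 0.1877.
C₀ = D/Vd = 901/208 ≈ 4.332 mg/L.
Before the 4th dose, 3 doses have been given. Superposition: Cmin = C₀·(f + f² + … + f^3).
≈ 4.332 × (0.1877 + 0.0352 + 0.0066) ≈ 4.332 × 0.2295 ≈ 0.994 mg/L.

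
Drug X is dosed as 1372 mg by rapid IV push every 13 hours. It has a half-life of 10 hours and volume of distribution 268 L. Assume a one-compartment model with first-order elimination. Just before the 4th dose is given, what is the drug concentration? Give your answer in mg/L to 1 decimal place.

3.3 mg/L

f = (1/2)^(τ/t½) = (1/2)^(13/10) ≈ 0.4061.
C₀ = D/Vd = 1372/268 ≈ 5.119 mg/L.
Before the 4th dose, 3 doses have been given. Superposition: Cmin = C₀·(f + f² + … + f^3).
≈ 5.119 × (0.4061 + 0.1649 + 0.0670) ≈ 5.119 × 0.6380 ≈ 3.266 mg/L.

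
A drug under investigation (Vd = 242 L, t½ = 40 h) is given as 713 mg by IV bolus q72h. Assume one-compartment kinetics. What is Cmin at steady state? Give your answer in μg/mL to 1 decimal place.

τ/t½ = 72/40 ≈ 1.8, so fraction remaining f = (1/2)^(72/40) ≈ 0.2872.
Each bolus raises the concentration by D/Vd = 713/242 ≈ 2.946 μg/mL.
Steady-state trough Cmin,ss = C₀·f/(1−f) ≈ 2.946 × 0.2872/0.7128 ≈ 1.187 μg/mL.

1.2 μg/mL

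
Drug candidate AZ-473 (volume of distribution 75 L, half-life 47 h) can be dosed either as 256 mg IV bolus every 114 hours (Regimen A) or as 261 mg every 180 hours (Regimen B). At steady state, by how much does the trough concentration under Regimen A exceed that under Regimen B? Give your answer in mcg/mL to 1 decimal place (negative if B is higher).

Regimen A: f = (1/2)^(114/47) ≈ 0.1861; Cmin,ss = (256/75)·f/(1−f) ≈ 0.780 mcg/mL.
Regimen B: f = (1/2)^(180/47) ≈ 0.0703; Cmin,ss = (261/75)·f/(1−f) ≈ 0.263 mcg/mL.
Difference ≈ 0.780 − 0.263 ≈ 0.517 mcg/mL.

0.5 mcg/mL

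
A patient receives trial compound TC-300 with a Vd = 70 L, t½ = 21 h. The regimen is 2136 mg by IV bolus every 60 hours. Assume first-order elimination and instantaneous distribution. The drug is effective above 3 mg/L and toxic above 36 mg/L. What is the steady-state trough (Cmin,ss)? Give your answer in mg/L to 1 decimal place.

4.9 mg/L

τ/t½ = 60/21 ≈ 2.8571, so fraction remaining f = (1/2)^(60/21) ≈ 0.1380.
Each bolus raises the concentration by D/Vd = 2136/70 ≈ 30.514 mg/L.
Steady-state trough Cmin,ss = C₀·f/(1−f) ≈ 30.514 × 0.1380/0.8620 ≈ 4.885 mg/L.
Trough 4.9 mg/L vs MEC 3 mg/L: adequate.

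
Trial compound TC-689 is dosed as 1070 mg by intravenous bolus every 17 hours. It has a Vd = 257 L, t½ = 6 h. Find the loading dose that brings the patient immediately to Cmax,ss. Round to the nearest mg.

f = (1/2)^(17/6) ≈ 0.140308; accumulation ratio R = 1/(1−f) ≈ 1.16321.
Loading dose to hit Cmax,ss on first dose: D_load = D_maint·R ≈ 1070 × 1.16321 ≈ 1244.63 mg.

1245 mg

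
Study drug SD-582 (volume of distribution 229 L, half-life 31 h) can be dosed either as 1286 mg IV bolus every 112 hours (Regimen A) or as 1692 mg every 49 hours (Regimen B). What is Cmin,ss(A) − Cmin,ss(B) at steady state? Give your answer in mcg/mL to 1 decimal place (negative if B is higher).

Regimen A: f = (1/2)^(112/31) ≈ 0.0817; Cmin,ss = (1286/229)·f/(1−f) ≈ 0.500 mcg/mL.
Regimen B: f = (1/2)^(49/31) ≈ 0.3343; Cmin,ss = (1692/229)·f/(1−f) ≈ 3.710 mcg/mL.
Difference ≈ 0.500 − 3.710 ≈ -3.210 mcg/mL.

-3.2 mcg/mL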